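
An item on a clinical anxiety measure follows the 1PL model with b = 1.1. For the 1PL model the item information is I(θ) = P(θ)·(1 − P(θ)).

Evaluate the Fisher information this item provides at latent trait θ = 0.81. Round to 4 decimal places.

P = 1/(1+e^{0.2900}) = 0.4280
P(1−P) = 0.4280 × 0.5720 = 0.2448
I = P(1−P) = 0.24482

0.2448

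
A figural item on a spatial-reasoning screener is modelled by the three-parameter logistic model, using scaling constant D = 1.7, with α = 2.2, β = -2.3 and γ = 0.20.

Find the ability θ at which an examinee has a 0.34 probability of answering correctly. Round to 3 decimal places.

P(θ) = γ + (1 − γ) · 1 / (1 + exp(−D·α(θ − β)))
Remove guessing floor: (0.34 − 0.20)/(1 − 0.20) = 0.1750
logit = ln(0.1750/0.8250) = -1.5506
θ = β + logit/(1.7·α) = -2.3 + (-1.5506)/3.7400 = -2.7146

-2.715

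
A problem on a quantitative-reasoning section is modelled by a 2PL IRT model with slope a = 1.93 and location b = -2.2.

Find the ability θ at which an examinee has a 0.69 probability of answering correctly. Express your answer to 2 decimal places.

P(θ) = 1 / (1 + exp(−a(θ − b)))
logit = ln(0.6900/0.3100) = 0.8001
θ = b + logit/(a) = -2.2 + 0.8001/1.9300 = -1.7854

-1.79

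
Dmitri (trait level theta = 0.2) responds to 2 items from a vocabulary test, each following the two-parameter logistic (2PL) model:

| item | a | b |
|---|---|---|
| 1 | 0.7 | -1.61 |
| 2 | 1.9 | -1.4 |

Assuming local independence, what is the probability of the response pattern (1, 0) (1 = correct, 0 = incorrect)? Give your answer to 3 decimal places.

P(theta) = 1 / (1 + exp(−a(theta − b)))
P_1 = 1/(1+e^{-1.2670}) = 0.7802
P_2 = 1/(1+e^{-3.0400}) = 0.9543
L = P_1 × (1−P_2) = 0.7802 × 0.0457 = 0.03562

0.036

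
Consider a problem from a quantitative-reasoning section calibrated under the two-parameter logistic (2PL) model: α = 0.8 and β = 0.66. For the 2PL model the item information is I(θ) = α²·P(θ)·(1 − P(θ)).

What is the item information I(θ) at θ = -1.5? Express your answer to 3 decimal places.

0.082

P = 1/(1+e^{1.7280}) = 0.1508
P(1−P) = 0.1508 × 0.8492 = 0.1281
I = α² × P(1−P) = 0.8² × 0.1281 = 0.08198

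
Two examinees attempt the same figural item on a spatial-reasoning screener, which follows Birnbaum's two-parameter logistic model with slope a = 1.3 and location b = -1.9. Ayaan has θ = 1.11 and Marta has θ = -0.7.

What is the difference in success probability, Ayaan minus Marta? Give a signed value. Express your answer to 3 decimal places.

P(θ) = 1 / (1 + exp(−a(θ − b)))
P(Ayaan) = 0.9804  [exponent 3.9130]
P(Marta) = 0.8264  [exponent 1.5600]
Difference = 0.9804 − 0.8264 = 0.1541

0.154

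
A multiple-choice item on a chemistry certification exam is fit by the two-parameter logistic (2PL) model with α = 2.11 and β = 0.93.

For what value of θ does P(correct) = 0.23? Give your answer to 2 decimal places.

P(θ) = 1 / (1 + exp(−α(θ − β)))
logit = ln(0.2300/0.7700) = -1.2083
θ = β + logit/(α) = 0.93 + (-1.2083)/2.1100 = 0.3573

0.36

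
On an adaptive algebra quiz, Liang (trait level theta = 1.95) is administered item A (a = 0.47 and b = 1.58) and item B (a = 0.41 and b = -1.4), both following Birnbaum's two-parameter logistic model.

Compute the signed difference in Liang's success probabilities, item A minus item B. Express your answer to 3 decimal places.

P(theta) = 1 / (1 + exp(−a(theta − b)))
P_A = 0.5434
P_B = 0.7979
P_A − P_B = -0.2546

-0.255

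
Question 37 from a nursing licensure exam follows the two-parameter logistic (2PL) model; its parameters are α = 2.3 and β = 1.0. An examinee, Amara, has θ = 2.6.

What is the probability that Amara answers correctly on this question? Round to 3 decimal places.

0.975

P(θ) = 1 / (1 + exp(−α(θ − β)))
Exponent: 2.3 × (2.6 − 1.0) = 3.6800
1/(1 + e^{-3.6800}) = 0.9754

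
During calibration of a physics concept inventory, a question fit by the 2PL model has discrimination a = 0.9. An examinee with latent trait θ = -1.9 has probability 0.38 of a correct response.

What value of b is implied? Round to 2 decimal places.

-1.36

P(θ) = 1 / (1 + exp(−a(θ − b)))
logit(0.38) = ln(0.38/0.62) = -0.4895
b = θ − logit/(a) = -1.9 − (-0.4895)/0.9000 = -1.3561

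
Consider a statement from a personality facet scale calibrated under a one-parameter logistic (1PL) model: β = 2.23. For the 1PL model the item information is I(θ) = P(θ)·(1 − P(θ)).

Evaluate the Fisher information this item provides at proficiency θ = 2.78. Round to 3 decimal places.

0.232

P = 1/(1+e^{-0.5500}) = 0.6341
P(1−P) = 0.6341 × 0.3659 = 0.2320
I = P(1−P) = 0.23201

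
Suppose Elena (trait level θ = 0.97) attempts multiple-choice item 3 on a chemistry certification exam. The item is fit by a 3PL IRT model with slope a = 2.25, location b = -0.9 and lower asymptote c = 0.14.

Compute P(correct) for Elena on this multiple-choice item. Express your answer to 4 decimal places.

P(θ) = c + (1 − c) · 1 / (1 + exp(−a(θ − b)))
Exponent: 2.25 × (0.97 − (-0.9)) = 4.2075
1/(1 + e^{-4.2075}) = 0.9853
P = 0.14 + 0.86 × 0.9853 = 0.9874

0.9874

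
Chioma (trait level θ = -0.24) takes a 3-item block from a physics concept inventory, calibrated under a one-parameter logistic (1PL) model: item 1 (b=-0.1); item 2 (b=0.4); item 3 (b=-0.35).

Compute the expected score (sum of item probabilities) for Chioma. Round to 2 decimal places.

1.34

P(θ) = 1 / (1 + exp(−(θ − b)))
P_1 = 1/(1+e^{0.1400}) = 0.4651
P_2 = 1/(1+e^{0.6400}) = 0.3452
P_3 = 1/(1+e^{-0.1100}) = 0.5275
E[score] = 0.4651 + 0.3452 + 0.5275 = 1.3378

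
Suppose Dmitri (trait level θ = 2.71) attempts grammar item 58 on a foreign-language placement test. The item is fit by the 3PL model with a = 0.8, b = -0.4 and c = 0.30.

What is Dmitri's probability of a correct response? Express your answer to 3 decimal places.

0.946

P(θ) = c + (1 − c) · 1 / (1 + exp(−a(θ − b)))
Exponent: 0.8 × (2.71 − (-0.4)) = 2.4880
1/(1 + e^{-2.4880}) = 0.9233
P = 0.30 + 0.70 × 0.9233 = 0.9463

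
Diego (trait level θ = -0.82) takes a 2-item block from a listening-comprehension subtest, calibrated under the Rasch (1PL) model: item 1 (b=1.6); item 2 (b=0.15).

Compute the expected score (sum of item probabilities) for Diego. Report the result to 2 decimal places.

0.36

P(θ) = 1 / (1 + exp(−(θ − b)))
P_1 = 1/(1+e^{2.4200}) = 0.0817
P_2 = 1/(1+e^{0.9700}) = 0.2749
E[score] = 0.0817 + 0.2749 = 0.3565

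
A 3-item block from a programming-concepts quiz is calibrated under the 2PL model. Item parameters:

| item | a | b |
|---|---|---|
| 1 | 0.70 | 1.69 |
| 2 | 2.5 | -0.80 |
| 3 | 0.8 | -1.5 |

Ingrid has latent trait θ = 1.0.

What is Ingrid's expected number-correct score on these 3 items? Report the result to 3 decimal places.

P(θ) = 1 / (1 + exp(−a(θ − b)))
P_1 = 1/(1+e^{0.4830}) = 0.3815
P_2 = 1/(1+e^{-4.5000}) = 0.9890
P_3 = 1/(1+e^{-2.0000}) = 0.8808
E[score] = 0.3815 + 0.9890 + 0.8808 = 2.2514

2.251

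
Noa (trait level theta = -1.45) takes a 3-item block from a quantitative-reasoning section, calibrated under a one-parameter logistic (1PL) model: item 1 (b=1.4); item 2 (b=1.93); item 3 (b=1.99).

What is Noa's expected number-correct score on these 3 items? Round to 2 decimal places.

P(theta) = 1 / (1 + exp(−(theta − b)))
P_1 = 1/(1+e^{2.8500}) = 0.0547
P_2 = 1/(1+e^{3.3800}) = 0.0329
P_3 = 1/(1+e^{3.4400}) = 0.0311
E[score] = 0.0547 + 0.0329 + 0.0311 = 0.1187

0.12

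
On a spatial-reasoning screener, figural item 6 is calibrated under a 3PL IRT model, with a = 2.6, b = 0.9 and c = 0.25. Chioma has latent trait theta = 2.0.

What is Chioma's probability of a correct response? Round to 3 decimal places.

P(theta) = c + (1 − c) · 1 / (1 + exp(−a(theta − b)))
Exponent: 2.6 × (2.0 − 0.9) = 2.8600
1/(1 + e^{-2.8600}) = 0.9458
P = 0.25 + 0.75 × 0.9458 = 0.9594

0.959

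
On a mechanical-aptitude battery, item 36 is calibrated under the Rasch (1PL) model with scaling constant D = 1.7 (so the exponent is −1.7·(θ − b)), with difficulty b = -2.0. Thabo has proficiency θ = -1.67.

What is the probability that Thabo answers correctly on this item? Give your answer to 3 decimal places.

P(θ) = 1 / (1 + exp(−D·(θ − b)))
Exponent: 1.7 × (-1.67 − (-2.0)) = 0.5610
1/(1 + e^{-0.5610}) = 0.6367
P = 0.6367

0.637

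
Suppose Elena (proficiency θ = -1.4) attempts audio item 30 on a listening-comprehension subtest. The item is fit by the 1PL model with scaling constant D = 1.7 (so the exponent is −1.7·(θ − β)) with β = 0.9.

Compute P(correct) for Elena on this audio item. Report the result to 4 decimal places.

P(θ) = 1 / (1 + exp(−D·(θ − β)))
Exponent: 1.7 × (-1.4 − 0.9) = -3.9100
1/(1 + e^{3.9100}) = 0.0196
P = 0.0196

0.0196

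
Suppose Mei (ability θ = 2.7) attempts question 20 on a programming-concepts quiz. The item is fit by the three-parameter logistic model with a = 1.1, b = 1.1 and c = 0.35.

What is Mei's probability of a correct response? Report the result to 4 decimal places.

0.9046

P(θ) = c + (1 − c) · 1 / (1 + exp(−a(θ − b)))
Exponent: 1.1 × (2.7 − 1.1) = 1.7600
1/(1 + e^{-1.7600}) = 0.8532
P = 0.35 + 0.65 × 0.8532 = 0.9046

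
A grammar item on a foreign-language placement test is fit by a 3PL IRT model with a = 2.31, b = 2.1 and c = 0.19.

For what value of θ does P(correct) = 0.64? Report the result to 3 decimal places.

2.197

P(θ) = c + (1 − c) · 1 / (1 + exp(−a(θ − b)))
Remove guessing floor: (0.64 − 0.19)/(1 − 0.19) = 0.5556
logit = ln(0.5556/0.4444) = 0.2231
θ = b + logit/(a) = 2.1 + 0.2231/2.3100 = 2.1966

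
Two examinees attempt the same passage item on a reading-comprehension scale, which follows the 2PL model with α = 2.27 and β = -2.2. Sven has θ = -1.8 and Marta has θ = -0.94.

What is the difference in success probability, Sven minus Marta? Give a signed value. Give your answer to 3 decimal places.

-0.233

P(θ) = 1 / (1 + exp(−α(θ − β)))
P(Sven) = 0.7126  [exponent 0.9080]
P(Marta) = 0.9458  [exponent 2.8602]
Difference = 0.7126 − 0.9458 = -0.2333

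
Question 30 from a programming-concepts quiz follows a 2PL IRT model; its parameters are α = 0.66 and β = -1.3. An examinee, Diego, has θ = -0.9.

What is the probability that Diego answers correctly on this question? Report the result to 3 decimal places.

0.566

P(θ) = 1 / (1 + exp(−α(θ − β)))
Exponent: 0.66 × (-0.9 − (-1.3)) = 0.2640
1/(1 + e^{-0.2640}) = 0.5656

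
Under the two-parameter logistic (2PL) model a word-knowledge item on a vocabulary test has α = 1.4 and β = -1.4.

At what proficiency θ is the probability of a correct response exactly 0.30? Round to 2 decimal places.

-2.01

P(θ) = 1 / (1 + exp(−α(θ − β)))
logit = ln(0.3000/0.7000) = -0.8473
θ = β + logit/(α) = -1.4 + (-0.8473)/1.4000 = -2.0052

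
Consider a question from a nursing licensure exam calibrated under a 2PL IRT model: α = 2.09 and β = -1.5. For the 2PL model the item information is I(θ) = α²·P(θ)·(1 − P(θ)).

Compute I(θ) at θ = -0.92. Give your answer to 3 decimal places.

P = 1/(1+e^{-1.2122}) = 0.7707
P(1−P) = 0.7707 × 0.2293 = 0.1767
I = α² × P(1−P) = 2.09² × 0.1767 = 0.77197

0.772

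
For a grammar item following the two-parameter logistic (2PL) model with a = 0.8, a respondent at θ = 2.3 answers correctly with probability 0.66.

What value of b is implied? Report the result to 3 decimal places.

1.471

P(θ) = 1 / (1 + exp(−a(θ − b)))
logit(0.66) = ln(0.66/0.34) = 0.6633
b = θ − logit/(a) = 2.3 − 0.6633/0.8000 = 1.4709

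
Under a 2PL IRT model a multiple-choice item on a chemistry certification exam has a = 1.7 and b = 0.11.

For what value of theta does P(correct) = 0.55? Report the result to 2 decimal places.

0.23

P(theta) = 1 / (1 + exp(−a(theta − b)))
logit = ln(0.5500/0.4500) = 0.2007
theta = b + logit/(a) = 0.11 + 0.2007/1.7000 = 0.2280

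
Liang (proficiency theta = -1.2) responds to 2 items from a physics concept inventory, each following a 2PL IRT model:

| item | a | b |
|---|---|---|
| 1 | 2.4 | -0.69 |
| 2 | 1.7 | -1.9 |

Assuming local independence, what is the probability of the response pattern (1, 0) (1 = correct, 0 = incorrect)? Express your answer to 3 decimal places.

P(theta) = 1 / (1 + exp(−a(theta − b)))
P_1 = 1/(1+e^{1.2240}) = 0.2272
P_2 = 1/(1+e^{-1.1900}) = 0.7667
L = P_1 × (1−P_2) = 0.2272 × 0.2333 = 0.05300

0.053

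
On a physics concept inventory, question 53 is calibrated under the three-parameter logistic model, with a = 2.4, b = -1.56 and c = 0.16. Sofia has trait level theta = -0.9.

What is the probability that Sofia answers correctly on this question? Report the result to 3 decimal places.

P(theta) = c + (1 − c) · 1 / (1 + exp(−a(theta − b)))
Exponent: 2.4 × (-0.9 − (-1.56)) = 1.5840
1/(1 + e^{-1.5840}) = 0.8298
P = 0.16 + 0.84 × 0.8298 = 0.8570

0.857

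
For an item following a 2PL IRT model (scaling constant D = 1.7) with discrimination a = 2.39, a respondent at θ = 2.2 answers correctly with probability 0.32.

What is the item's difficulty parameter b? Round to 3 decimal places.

P(θ) = 1 / (1 + exp(−D·a(θ − b)))
logit(0.32) = ln(0.32/0.68) = -0.7538
b = θ − logit/(1.7·a) = 2.2 − (-0.7538)/4.0630 = 2.3855

2.386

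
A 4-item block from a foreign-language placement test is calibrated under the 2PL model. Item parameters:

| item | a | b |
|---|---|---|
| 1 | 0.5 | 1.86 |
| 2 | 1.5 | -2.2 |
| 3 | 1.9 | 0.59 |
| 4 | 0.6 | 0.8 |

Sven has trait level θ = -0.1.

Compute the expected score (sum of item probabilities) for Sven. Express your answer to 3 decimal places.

1.812

P(θ) = 1 / (1 + exp(−a(θ − b)))
P_1 = 1/(1+e^{0.9800}) = 0.2729
P_2 = 1/(1+e^{-3.1500}) = 0.9589
P_3 = 1/(1+e^{1.3110}) = 0.2123
P_4 = 1/(1+e^{0.5400}) = 0.3682
E[score] = 0.2729 + 0.9589 + 0.2123 + 0.3682 = 1.8123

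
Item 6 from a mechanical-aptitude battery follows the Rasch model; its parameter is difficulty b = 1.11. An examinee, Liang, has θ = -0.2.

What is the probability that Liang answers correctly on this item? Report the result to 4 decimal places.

0.2125

P(θ) = 1 / (1 + exp(−(θ − b)))
Exponent: (-0.2 − 1.11) = -1.3100
1/(1 + e^{1.3100}) = 0.2125
P = 0.2125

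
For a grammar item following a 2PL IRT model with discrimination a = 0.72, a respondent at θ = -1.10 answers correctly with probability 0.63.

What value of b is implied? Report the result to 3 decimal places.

P(θ) = 1 / (1 + exp(−a(θ − b)))
logit(0.63) = ln(0.63/0.37) = 0.5322
b = θ − logit/(a) = -1.10 − 0.5322/0.7200 = -1.8392

-1.839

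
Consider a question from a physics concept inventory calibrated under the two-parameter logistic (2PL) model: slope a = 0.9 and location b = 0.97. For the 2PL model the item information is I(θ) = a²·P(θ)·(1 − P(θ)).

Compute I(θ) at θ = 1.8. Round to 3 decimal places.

P = 1/(1+e^{-0.7470}) = 0.6785
P(1−P) = 0.6785 × 0.3215 = 0.2181
I = a² × P(1−P) = 0.9² × 0.2181 = 0.17668

0.177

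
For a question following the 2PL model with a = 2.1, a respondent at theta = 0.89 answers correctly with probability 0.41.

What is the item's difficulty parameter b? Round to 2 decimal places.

P(theta) = 1 / (1 + exp(−a(theta − b)))
logit(0.41) = ln(0.41/0.59) = -0.3640
b = theta − logit/(a) = 0.89 − (-0.3640)/2.1000 = 1.0633

1.06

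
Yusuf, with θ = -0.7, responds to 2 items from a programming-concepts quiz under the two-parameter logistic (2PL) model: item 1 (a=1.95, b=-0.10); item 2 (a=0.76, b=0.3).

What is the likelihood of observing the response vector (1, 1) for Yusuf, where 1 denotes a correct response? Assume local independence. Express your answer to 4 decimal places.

P(θ) = 1 / (1 + exp(−a(θ − b)))
P_1 = 1/(1+e^{1.1700}) = 0.2369
P_2 = 1/(1+e^{0.7600}) = 0.3186
L = P_1 × P_2 = 0.2369 × 0.3186 = 0.07547

0.0755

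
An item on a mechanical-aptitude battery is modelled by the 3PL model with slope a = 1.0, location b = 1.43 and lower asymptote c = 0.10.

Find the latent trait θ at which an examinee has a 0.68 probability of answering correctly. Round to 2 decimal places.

P(θ) = c + (1 − c) · 1 / (1 + exp(−a(θ − b)))
Remove guessing floor: (0.68 − 0.10)/(1 − 0.10) = 0.6444
logit = ln(0.6444/0.3556) = 0.5947
θ = b + logit/(a) = 1.43 + 0.5947/1.0000 = 2.0247

2.02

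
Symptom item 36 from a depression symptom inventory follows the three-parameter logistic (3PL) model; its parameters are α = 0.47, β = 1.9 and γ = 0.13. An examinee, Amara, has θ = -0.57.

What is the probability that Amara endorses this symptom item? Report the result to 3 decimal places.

P(θ) = γ + (1 − γ) · 1 / (1 + exp(−α(θ − β)))
Exponent: 0.47 × (-0.57 − 1.9) = -1.1609
1/(1 + e^{1.1609}) = 0.2385
P = 0.13 + 0.87 × 0.2385 = 0.3375

0.337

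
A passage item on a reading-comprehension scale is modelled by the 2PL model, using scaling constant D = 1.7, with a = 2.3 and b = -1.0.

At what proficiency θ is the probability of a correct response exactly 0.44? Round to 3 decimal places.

-1.062

P(θ) = 1 / (1 + exp(−D·a(θ − b)))
logit = ln(0.4400/0.5600) = -0.2412
θ = b + logit/(1.7·a) = -1.0 + (-0.2412)/3.9100 = -1.0617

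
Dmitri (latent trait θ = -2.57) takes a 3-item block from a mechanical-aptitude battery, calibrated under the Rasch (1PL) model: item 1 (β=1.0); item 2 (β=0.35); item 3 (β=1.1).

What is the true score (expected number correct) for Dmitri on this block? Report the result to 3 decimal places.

0.103

P(θ) = 1 / (1 + exp(−(θ − β)))
P_1 = 1/(1+e^{3.5700}) = 0.0274
P_2 = 1/(1+e^{2.9200}) = 0.0512
P_3 = 1/(1+e^{3.6700}) = 0.0248
E[score] = 0.0274 + 0.0512 + 0.0248 = 0.1034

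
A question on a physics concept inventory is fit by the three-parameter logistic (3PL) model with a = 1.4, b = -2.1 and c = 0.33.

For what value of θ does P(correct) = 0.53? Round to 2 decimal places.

-2.71

P(θ) = c + (1 − c) · 1 / (1 + exp(−a(θ − b)))
Remove guessing floor: (0.53 − 0.33)/(1 − 0.33) = 0.2985
logit = ln(0.2985/0.7015) = -0.8544
θ = b + logit/(a) = -2.1 + (-0.8544)/1.4000 = -2.7103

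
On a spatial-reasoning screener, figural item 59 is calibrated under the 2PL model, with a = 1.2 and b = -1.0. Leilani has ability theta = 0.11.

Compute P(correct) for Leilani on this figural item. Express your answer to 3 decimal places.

0.791

P(theta) = 1 / (1 + exp(−a(theta − b)))
Exponent: 1.2 × (0.11 − (-1.0)) = 1.3320
1/(1 + e^{-1.3320}) = 0.7912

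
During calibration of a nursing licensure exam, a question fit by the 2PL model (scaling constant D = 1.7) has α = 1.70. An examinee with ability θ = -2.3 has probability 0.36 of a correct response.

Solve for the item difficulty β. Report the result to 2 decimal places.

P(θ) = 1 / (1 + exp(−D·α(θ − β)))
logit(0.36) = ln(0.36/0.64) = -0.5754
β = θ − logit/(1.7·α) = -2.3 − (-0.5754)/2.8900 = -2.1009

-2.10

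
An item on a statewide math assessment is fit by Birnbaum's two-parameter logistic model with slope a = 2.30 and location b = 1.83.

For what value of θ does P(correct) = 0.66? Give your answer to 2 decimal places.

2.12

P(θ) = 1 / (1 + exp(−a(θ − b)))
logit = ln(0.6600/0.3400) = 0.6633
θ = b + logit/(a) = 1.83 + 0.6633/2.3000 = 2.1184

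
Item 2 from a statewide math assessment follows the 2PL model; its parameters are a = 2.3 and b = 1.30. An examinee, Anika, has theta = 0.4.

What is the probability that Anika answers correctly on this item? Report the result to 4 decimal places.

0.1120

P(theta) = 1 / (1 + exp(−a(theta − b)))
Exponent: 2.3 × (0.4 − 1.30) = -2.0700
1/(1 + e^{2.0700}) = 0.1120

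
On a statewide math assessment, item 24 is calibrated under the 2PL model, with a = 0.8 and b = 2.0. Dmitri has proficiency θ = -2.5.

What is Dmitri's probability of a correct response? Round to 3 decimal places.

P(θ) = 1 / (1 + exp(−a(θ − b)))
Exponent: 0.8 × (-2.5 − 2.0) = -3.6000
1/(1 + e^{3.6000}) = 0.0266

0.027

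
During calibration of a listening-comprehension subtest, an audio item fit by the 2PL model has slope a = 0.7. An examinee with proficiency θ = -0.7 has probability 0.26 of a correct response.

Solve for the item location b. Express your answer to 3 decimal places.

0.794

P(θ) = 1 / (1 + exp(−a(θ − b)))
logit(0.26) = ln(0.26/0.74) = -1.0460
b = θ − logit/(a) = -0.7 − (-1.0460)/0.7000 = 0.7942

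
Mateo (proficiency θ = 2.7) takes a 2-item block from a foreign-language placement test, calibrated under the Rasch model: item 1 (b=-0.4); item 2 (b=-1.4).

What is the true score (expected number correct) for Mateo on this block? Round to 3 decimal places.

P(θ) = 1 / (1 + exp(−(θ − b)))
P_1 = 1/(1+e^{-3.1000}) = 0.9569
P_2 = 1/(1+e^{-4.1000}) = 0.9837
E[score] = 0.9569 + 0.9837 = 1.9406

1.941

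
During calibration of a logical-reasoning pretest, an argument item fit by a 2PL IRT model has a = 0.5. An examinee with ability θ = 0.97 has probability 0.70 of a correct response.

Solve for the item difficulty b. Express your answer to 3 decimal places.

P(θ) = 1 / (1 + exp(−a(θ − b)))
logit(0.70) = ln(0.70/0.30) = 0.8473
b = θ − logit/(a) = 0.97 − 0.8473/0.5000 = -0.7246

-0.725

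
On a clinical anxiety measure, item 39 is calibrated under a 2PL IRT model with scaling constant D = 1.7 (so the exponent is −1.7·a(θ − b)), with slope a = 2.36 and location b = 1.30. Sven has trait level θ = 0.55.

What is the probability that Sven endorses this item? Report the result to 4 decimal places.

P(θ) = 1 / (1 + exp(−D·a(θ − b)))
Exponent: 1.7 × 2.36 × (0.55 − 1.30) = -3.0090
1/(1 + e^{3.0090}) = 0.0470
P = 0.0470

0.0470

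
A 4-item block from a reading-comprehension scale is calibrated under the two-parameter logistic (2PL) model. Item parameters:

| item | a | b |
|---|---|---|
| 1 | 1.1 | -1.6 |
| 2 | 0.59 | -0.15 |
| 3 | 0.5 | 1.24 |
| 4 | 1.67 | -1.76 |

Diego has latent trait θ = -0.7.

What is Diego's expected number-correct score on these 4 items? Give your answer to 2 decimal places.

P(θ) = 1 / (1 + exp(−a(θ − b)))
P_1 = 1/(1+e^{-0.9900}) = 0.7291
P_2 = 1/(1+e^{0.3245}) = 0.4196
P_3 = 1/(1+e^{0.9700}) = 0.2749
P_4 = 1/(1+e^{-1.7702}) = 0.8545
E[score] = 0.7291 + 0.4196 + 0.2749 + 0.8545 = 2.2780

2.28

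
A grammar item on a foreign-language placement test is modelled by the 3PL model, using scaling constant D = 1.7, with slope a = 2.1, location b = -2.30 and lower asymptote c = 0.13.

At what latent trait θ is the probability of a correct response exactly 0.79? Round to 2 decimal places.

P(θ) = c + (1 − c) · 1 / (1 + exp(−D·a(θ − b)))
Remove guessing floor: (0.79 − 0.13)/(1 − 0.13) = 0.7586
logit = ln(0.7586/0.2414) = 1.1451
θ = b + logit/(1.7·a) = -2.30 + 1.1451/3.5700 = -1.9792

-1.98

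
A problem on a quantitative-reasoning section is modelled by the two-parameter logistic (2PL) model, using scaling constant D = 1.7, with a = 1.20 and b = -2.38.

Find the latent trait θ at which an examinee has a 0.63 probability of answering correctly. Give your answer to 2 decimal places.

P(θ) = 1 / (1 + exp(−D·a(θ − b)))
logit = ln(0.6300/0.3700) = 0.5322
θ = b + logit/(1.7·a) = -2.38 + 0.5322/2.0400 = -2.1191

-2.12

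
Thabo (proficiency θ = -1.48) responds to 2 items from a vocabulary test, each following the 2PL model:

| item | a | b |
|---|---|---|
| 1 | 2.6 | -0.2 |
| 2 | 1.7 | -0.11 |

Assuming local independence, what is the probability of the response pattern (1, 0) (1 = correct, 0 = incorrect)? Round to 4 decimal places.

0.0316

P(θ) = 1 / (1 + exp(−a(θ − b)))
P_1 = 1/(1+e^{3.3280}) = 0.0346
P_2 = 1/(1+e^{2.3290}) = 0.0887
L = P_1 × (1−P_2) = 0.0346 × 0.9113 = 0.03155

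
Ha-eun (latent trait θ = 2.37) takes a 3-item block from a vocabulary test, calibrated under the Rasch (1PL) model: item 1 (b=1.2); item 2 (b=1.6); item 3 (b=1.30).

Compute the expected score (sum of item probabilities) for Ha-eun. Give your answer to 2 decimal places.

P(θ) = 1 / (1 + exp(−(θ − b)))
P_1 = 1/(1+e^{-1.1700}) = 0.7631
P_2 = 1/(1+e^{-0.7700}) = 0.6835
P_3 = 1/(1+e^{-1.0700}) = 0.7446
E[score] = 0.7631 + 0.6835 + 0.7446 = 2.1913

2.19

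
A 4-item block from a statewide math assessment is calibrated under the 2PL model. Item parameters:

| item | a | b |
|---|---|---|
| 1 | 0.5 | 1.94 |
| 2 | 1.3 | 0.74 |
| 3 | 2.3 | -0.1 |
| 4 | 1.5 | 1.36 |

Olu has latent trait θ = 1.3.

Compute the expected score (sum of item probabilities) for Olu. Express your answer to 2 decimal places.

2.53

P(θ) = 1 / (1 + exp(−a(θ − b)))
P_1 = 1/(1+e^{0.3200}) = 0.4207
P_2 = 1/(1+e^{-0.7280}) = 0.6744
P_3 = 1/(1+e^{-3.2200}) = 0.9616
P_4 = 1/(1+e^{0.0900}) = 0.4775
E[score] = 0.4207 + 0.6744 + 0.9616 + 0.4775 = 2.5341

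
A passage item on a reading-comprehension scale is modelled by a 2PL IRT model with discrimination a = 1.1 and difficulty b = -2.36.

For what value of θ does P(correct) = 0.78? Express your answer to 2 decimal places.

-1.21

P(θ) = 1 / (1 + exp(−a(θ − b)))
logit = ln(0.7800/0.2200) = 1.2657
θ = b + logit/(a) = -2.36 + 1.2657/1.1000 = -1.2094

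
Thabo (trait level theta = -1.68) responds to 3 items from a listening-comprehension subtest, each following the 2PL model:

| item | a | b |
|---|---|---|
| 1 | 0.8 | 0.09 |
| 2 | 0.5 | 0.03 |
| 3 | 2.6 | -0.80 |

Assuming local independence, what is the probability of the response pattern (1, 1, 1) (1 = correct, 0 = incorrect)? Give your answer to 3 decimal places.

0.005

P(theta) = 1 / (1 + exp(−a(theta − b)))
P_1 = 1/(1+e^{1.4160}) = 0.1953
P_2 = 1/(1+e^{0.8550}) = 0.2984
P_3 = 1/(1+e^{2.2880}) = 0.0921
L = P_1 × P_2 × P_3 = 0.1953 × 0.2984 × 0.0921 = 0.00537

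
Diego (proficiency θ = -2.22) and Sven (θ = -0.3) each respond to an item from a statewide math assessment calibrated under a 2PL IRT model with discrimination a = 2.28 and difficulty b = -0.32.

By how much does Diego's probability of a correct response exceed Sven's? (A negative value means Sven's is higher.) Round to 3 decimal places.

P(θ) = 1 / (1 + exp(−a(θ − b)))
P(Diego) = 0.0130  [exponent -4.3320]
P(Sven) = 0.5114  [exponent 0.0456]
Difference = 0.0130 − 0.5114 = -0.4984

-0.498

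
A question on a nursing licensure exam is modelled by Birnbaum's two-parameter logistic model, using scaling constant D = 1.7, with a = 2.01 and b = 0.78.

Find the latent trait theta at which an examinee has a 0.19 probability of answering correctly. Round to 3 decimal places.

0.356

P(theta) = 1 / (1 + exp(−D·a(theta − b)))
logit = ln(0.1900/0.8100) = -1.4500
theta = b + logit/(1.7·a) = 0.78 + (-1.4500)/3.4170 = 0.3556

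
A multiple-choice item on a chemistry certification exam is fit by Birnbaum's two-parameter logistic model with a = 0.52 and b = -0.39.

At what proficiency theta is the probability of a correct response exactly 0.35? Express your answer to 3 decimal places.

-1.580

P(theta) = 1 / (1 + exp(−a(theta − b)))
logit = ln(0.3500/0.6500) = -0.6190
theta = b + logit/(a) = -0.39 + (-0.6190)/0.5200 = -1.5805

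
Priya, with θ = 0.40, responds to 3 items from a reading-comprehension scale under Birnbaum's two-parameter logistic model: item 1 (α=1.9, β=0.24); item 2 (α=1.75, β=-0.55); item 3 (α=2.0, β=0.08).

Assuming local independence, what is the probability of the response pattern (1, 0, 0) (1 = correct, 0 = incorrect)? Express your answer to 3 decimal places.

0.032

P(θ) = 1 / (1 + exp(−α(θ − β)))
P_1 = 1/(1+e^{-0.3040}) = 0.5754
P_2 = 1/(1+e^{-1.6625}) = 0.8406
P_3 = 1/(1+e^{-0.6400}) = 0.6548
L = P_1 × (1−P_2) × (1−P_3) = 0.5754 × 0.1594 × 0.3452 = 0.03167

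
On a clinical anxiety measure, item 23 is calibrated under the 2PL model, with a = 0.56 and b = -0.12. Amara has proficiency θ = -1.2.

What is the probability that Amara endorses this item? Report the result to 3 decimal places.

P(θ) = 1 / (1 + exp(−a(θ − b)))
Exponent: 0.56 × (-1.2 − (-0.12)) = -0.6048
1/(1 + e^{0.6048}) = 0.3532

0.353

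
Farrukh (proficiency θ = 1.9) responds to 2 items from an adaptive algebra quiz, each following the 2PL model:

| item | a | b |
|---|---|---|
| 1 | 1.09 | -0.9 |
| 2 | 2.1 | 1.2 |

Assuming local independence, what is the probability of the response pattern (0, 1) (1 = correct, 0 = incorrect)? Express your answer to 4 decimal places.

0.0367

P(θ) = 1 / (1 + exp(−a(θ − b)))
P_1 = 1/(1+e^{-3.0520}) = 0.9549
P_2 = 1/(1+e^{-1.4700}) = 0.8131
L = (1−P_1) × P_2 = 0.0451 × 0.8131 = 0.03669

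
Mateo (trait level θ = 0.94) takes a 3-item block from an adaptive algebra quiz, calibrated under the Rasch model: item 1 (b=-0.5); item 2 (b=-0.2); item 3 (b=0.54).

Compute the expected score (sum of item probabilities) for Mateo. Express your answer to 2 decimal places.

P(θ) = 1 / (1 + exp(−(θ − b)))
P_1 = 1/(1+e^{-1.4400}) = 0.8085
P_2 = 1/(1+e^{-1.1400}) = 0.7577
P_3 = 1/(1+e^{-0.4000}) = 0.5987
E[score] = 0.8085 + 0.7577 + 0.5987 = 2.1648

2.16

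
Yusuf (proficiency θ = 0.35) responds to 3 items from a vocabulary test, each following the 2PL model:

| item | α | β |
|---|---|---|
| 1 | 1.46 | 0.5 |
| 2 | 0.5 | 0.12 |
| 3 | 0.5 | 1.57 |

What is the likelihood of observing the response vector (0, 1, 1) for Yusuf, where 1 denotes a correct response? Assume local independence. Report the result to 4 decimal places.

0.1032

P(θ) = 1 / (1 + exp(−α(θ − β)))
P_1 = 1/(1+e^{0.2190}) = 0.4455
P_2 = 1/(1+e^{-0.1150}) = 0.5287
P_3 = 1/(1+e^{0.6100}) = 0.3521
L = (1−P_1) × P_2 × P_3 = 0.5545 × 0.5287 × 0.3521 = 0.10322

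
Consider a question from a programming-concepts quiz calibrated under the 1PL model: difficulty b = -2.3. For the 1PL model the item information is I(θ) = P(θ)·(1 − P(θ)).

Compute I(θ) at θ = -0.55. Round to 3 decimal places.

0.126

P = 1/(1+e^{-1.7500}) = 0.8520
P(1−P) = 0.8520 × 0.1480 = 0.1261
I = P(1−P) = 0.12613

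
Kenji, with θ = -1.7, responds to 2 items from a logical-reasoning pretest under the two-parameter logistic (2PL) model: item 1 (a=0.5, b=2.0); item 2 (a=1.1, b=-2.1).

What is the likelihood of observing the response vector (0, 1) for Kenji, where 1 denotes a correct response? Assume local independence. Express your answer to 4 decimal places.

0.5256

P(θ) = 1 / (1 + exp(−a(θ − b)))
P_1 = 1/(1+e^{1.8500}) = 0.1359
P_2 = 1/(1+e^{-0.4400}) = 0.6083
L = (1−P_1) × P_2 = 0.8641 × 0.6083 = 0.52561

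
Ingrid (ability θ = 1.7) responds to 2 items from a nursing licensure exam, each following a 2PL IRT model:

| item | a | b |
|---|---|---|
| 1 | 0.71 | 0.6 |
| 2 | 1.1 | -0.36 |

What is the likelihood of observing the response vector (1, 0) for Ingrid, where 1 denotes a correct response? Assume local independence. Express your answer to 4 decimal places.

0.0645

P(θ) = 1 / (1 + exp(−a(θ − b)))
P_1 = 1/(1+e^{-0.7810}) = 0.6859
P_2 = 1/(1+e^{-2.2660}) = 0.9060
L = P_1 × (1−P_2) = 0.6859 × 0.0940 = 0.06446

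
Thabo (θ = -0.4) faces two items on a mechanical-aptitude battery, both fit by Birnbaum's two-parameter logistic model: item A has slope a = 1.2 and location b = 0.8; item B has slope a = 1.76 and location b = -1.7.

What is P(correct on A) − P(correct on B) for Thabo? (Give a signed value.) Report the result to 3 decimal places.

-0.716

P(θ) = 1 / (1 + exp(−a(θ − b)))
P_A = 0.1915
P_B = 0.9079
P_A − P_B = -0.7163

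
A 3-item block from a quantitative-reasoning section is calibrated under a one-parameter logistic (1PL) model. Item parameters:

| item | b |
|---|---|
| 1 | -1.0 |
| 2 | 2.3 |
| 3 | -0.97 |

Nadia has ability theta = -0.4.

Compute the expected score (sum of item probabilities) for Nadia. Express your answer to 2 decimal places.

P(theta) = 1 / (1 + exp(−(theta − b)))
P_1 = 1/(1+e^{-0.6000}) = 0.6457
P_2 = 1/(1+e^{2.7000}) = 0.0630
P_3 = 1/(1+e^{-0.5700}) = 0.6388
E[score] = 0.6457 + 0.0630 + 0.6388 = 1.3474

1.35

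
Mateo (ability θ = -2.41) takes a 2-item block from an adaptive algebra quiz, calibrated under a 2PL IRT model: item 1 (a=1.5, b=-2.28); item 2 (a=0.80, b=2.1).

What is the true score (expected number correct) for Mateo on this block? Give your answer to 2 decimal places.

0.48

P(θ) = 1 / (1 + exp(−a(θ − b)))
P_1 = 1/(1+e^{0.1950}) = 0.4514
P_2 = 1/(1+e^{3.6080}) = 0.0264
E[score] = 0.4514 + 0.0264 = 0.4778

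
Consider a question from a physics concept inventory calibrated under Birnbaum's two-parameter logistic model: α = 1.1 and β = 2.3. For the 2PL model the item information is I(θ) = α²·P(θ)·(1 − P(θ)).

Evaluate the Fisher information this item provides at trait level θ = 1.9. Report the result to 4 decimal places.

0.2883

P = 1/(1+e^{0.4400}) = 0.3917
P(1−P) = 0.3917 × 0.6083 = 0.2383
I = α² × P(1−P) = 1.1² × 0.2383 = 0.28832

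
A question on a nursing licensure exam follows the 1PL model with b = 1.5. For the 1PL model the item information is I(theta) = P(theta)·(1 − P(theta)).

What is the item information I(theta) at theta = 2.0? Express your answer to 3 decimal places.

P = 1/(1+e^{-0.5000}) = 0.6225
P(1−P) = 0.6225 × 0.3775 = 0.2350
I = P(1−P) = 0.23500

0.235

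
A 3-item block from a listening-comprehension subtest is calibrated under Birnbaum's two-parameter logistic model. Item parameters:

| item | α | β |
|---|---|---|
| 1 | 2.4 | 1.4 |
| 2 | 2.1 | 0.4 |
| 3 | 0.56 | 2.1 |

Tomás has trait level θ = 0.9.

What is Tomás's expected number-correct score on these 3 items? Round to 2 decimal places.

P(θ) = 1 / (1 + exp(−α(θ − β)))
P_1 = 1/(1+e^{1.2000}) = 0.2315
P_2 = 1/(1+e^{-1.0500}) = 0.7408
P_3 = 1/(1+e^{0.6720}) = 0.3380
E[score] = 0.2315 + 0.7408 + 0.3380 = 1.3103

1.31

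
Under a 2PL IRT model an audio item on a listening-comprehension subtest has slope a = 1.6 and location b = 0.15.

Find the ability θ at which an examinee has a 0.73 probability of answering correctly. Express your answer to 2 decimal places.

0.77

P(θ) = 1 / (1 + exp(−a(θ − b)))
logit = ln(0.7300/0.2700) = 0.9946
θ = b + logit/(a) = 0.15 + 0.9946/1.6000 = 0.7716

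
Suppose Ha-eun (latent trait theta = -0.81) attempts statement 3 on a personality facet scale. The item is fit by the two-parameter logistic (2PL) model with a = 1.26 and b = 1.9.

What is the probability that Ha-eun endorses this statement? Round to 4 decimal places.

P(theta) = 1 / (1 + exp(−a(theta − b)))
Exponent: 1.26 × (-0.81 − 1.9) = -3.4146
1/(1 + e^{3.4146}) = 0.0318

0.0318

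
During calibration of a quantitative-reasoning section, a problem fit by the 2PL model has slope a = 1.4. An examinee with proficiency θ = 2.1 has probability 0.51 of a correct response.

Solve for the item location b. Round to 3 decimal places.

P(θ) = 1 / (1 + exp(−a(θ − b)))
logit(0.51) = ln(0.51/0.49) = 0.0400
b = θ − logit/(a) = 2.1 − 0.0400/1.4000 = 2.0714

2.071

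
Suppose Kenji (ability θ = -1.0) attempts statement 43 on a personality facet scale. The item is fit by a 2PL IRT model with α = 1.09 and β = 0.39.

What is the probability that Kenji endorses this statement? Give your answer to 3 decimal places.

P(θ) = 1 / (1 + exp(−α(θ − β)))
Exponent: 1.09 × (-1.0 − 0.39) = -1.5151
1/(1 + e^{1.5151}) = 0.1802

0.180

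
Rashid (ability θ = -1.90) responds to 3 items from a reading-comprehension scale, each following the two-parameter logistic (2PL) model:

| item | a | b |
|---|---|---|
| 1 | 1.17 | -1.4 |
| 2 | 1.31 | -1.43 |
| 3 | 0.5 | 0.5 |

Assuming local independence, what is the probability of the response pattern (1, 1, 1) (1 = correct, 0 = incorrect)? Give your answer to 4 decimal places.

0.0290

P(θ) = 1 / (1 + exp(−a(θ − b)))
P_1 = 1/(1+e^{0.5850}) = 0.3578
P_2 = 1/(1+e^{0.6157}) = 0.3508
P_3 = 1/(1+e^{1.2000}) = 0.2315
L = P_1 × P_2 × P_3 = 0.3578 × 0.3508 × 0.2315 = 0.02905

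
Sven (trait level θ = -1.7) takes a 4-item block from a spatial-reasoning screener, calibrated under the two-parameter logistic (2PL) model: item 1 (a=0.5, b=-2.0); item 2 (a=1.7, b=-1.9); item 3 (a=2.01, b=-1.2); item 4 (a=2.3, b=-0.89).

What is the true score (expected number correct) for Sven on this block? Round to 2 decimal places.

P(θ) = 1 / (1 + exp(−a(θ − b)))
P_1 = 1/(1+e^{-0.1500}) = 0.5374
P_2 = 1/(1+e^{-0.3400}) = 0.5842
P_3 = 1/(1+e^{1.0050}) = 0.2680
P_4 = 1/(1+e^{1.8630}) = 0.1344
E[score] = 0.5374 + 0.5842 + 0.2680 + 0.1344 = 1.5239

1.52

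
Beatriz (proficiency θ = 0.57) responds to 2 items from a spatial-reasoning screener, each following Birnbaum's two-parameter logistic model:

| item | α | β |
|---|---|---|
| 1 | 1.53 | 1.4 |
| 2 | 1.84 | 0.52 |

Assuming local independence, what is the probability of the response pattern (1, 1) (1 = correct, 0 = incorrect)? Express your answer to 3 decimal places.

P(θ) = 1 / (1 + exp(−α(θ − β)))
P_1 = 1/(1+e^{1.2699}) = 0.2193
P_2 = 1/(1+e^{-0.0920}) = 0.5230
L = P_1 × P_2 = 0.2193 × 0.5230 = 0.11468

0.115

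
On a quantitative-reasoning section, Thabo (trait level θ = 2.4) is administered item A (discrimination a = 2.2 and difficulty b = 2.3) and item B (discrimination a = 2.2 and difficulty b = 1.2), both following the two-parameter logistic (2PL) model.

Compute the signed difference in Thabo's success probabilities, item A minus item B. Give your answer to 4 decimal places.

-0.3786

P(θ) = 1 / (1 + exp(−a(θ − b)))
P_A = 0.5548
P_B = 0.9334
P_A − P_B = -0.3786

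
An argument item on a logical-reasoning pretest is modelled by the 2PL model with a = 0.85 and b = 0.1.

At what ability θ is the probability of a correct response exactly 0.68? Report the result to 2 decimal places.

0.99

P(θ) = 1 / (1 + exp(−a(θ − b)))
logit = ln(0.6800/0.3200) = 0.7538
θ = b + logit/(a) = 0.1 + 0.7538/0.8500 = 0.9868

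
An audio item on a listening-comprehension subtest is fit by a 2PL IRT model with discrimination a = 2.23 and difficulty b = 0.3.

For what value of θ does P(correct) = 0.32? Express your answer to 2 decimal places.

-0.04

P(θ) = 1 / (1 + exp(−a(θ − b)))
logit = ln(0.3200/0.6800) = -0.7538
θ = b + logit/(a) = 0.3 + (-0.7538)/2.2300 = -0.0380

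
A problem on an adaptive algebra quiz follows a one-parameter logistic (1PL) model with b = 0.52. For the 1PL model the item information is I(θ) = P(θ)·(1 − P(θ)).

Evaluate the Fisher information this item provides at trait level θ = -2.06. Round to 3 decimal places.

0.065

P = 1/(1+e^{2.5800}) = 0.0704
P(1−P) = 0.0704 × 0.9296 = 0.0655
I = P(1−P) = 0.06548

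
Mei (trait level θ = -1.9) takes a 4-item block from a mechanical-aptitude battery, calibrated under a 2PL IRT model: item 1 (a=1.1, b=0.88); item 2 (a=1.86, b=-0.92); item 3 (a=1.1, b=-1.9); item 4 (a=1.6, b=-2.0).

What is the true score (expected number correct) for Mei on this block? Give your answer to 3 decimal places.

P(θ) = 1 / (1 + exp(−a(θ − b)))
P_1 = 1/(1+e^{3.0580}) = 0.0449
P_2 = 1/(1+e^{1.8228}) = 0.1391
P_3 = 1/(1+e^{0.0000}) = 0.5000
P_4 = 1/(1+e^{-0.1600}) = 0.5399
E[score] = 0.0449 + 0.1391 + 0.5000 + 0.5399 = 1.2239

1.224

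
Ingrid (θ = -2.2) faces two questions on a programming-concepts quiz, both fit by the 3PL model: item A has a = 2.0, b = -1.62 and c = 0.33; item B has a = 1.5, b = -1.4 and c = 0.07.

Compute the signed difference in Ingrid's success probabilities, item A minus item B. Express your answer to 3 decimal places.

P(θ) = c + (1 − c) · 1 / (1 + exp(−a(θ − b)))
P_A = 0.4899
P_B = 0.2853
P_A − P_B = 0.2046

0.205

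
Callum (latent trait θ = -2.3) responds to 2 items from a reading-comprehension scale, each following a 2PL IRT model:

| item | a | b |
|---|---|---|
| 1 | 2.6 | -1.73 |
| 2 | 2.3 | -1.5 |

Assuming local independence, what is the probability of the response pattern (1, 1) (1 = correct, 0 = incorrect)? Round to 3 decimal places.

P(θ) = 1 / (1 + exp(−a(θ − b)))
P_1 = 1/(1+e^{1.4820}) = 0.1851
P_2 = 1/(1+e^{1.8400}) = 0.1371
L = P_1 × P_2 = 0.1851 × 0.1371 = 0.02537

0.025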